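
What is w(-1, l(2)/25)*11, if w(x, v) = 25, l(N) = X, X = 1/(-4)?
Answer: 275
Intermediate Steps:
X = -1/4 (X = 1*(-1/4) = -1/4 ≈ -0.25000)
l(N) = -1/4
w(-1, l(2)/25)*11 = 25*11 = 275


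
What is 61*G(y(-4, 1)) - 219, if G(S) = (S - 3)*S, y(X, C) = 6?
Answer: 879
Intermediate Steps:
G(S) = S*(-3 + S) (G(S) = (-3 + S)*S = S*(-3 + S))
61*G(y(-4, 1)) - 219 = 61*(6*(-3 + 6)) - 219 = 61*(6*3) - 219 = 61*18 - 219 = 1098 - 219 = 879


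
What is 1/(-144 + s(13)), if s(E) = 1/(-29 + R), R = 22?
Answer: -7/1009 ≈ -0.0069376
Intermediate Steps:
s(E) = -1/7 (s(E) = 1/(-29 + 22) = 1/(-7) = -1/7)
1/(-144 + s(13)) = 1/(-144 - 1/7) = 1/(-1009/7) = -7/1009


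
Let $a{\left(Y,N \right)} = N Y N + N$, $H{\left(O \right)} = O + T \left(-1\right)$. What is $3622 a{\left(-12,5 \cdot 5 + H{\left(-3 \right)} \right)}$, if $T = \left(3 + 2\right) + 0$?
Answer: $-12499522$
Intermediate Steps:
$T = 5$ ($T = 5 + 0 = 5$)
$H{\left(O \right)} = -5 + O$ ($H{\left(O \right)} = O + 5 \left(-1\right) = O - 5 = -5 + O$)
$a{\left(Y,N \right)} = N + Y N^{2}$ ($a{\left(Y,N \right)} = Y N^{2} + N = N + Y N^{2}$)
$3622 a{\left(-12,5 \cdot 5 + H{\left(-3 \right)} \right)} = 3622 \left(5 \cdot 5 - 8\right) \left(1 + \left(5 \cdot 5 - 8\right) \left(-12\right)\right) = 3622 \left(25 - 8\right) \left(1 + \left(25 - 8\right) \left(-12\right)\right) = 3622 \cdot 17 \left(1 + 17 \left(-12\right)\right) = 3622 \cdot 17 \left(1 - 204\right) = 3622 \cdot 17 \left(-203\right) = 3622 \left(-3451\right) = -12499522$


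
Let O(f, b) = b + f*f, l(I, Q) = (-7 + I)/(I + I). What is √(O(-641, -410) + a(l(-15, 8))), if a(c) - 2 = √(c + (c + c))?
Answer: √(10261825 + 5*√55)/5 ≈ 640.68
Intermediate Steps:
l(I, Q) = (-7 + I)/(2*I) (l(I, Q) = (-7 + I)/((2*I)) = (-7 + I)*(1/(2*I)) = (-7 + I)/(2*I))
O(f, b) = b + f²
a(c) = 2 + √3*√c (a(c) = 2 + √(c + (c + c)) = 2 + √(c + 2*c) = 2 + √(3*c) = 2 + √3*√c)
√(O(-641, -410) + a(l(-15, 8))) = √((-410 + (-641)²) + (2 + √3*√((½)*(-7 - 15)/(-15)))) = √((-410 + 410881) + (2 + √3*√((½)*(-1/15)*(-22)))) = √(410471 + (2 + √3*√(11/15))) = √(410471 + (2 + √3*(√165/15))) = √(410471 + (2 + √55/5)) = √(410473 + √55/5)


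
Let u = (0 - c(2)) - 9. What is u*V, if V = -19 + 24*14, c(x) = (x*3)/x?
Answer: -3804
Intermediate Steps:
c(x) = 3 (c(x) = (3*x)/x = 3)
V = 317 (V = -19 + 336 = 317)
u = -12 (u = (0 - 1*3) - 9 = (0 - 3) - 9 = -3 - 9 = -12)
u*V = -12*317 = -3804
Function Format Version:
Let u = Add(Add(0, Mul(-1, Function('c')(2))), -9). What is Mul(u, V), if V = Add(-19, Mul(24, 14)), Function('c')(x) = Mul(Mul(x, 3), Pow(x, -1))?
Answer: -3804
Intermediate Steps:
Function('c')(x) = 3 (Function('c')(x) = Mul(Mul(3, x), Pow(x, -1)) = 3)
V = 317 (V = Add(-19, 336) = 317)
u = -12 (u = Add(Add(0, Mul(-1, 3)), -9) = Add(Add(0, -3), -9) = Add(-3, -9) = -12)
Mul(u, V) = Mul(-12, 317) = -3804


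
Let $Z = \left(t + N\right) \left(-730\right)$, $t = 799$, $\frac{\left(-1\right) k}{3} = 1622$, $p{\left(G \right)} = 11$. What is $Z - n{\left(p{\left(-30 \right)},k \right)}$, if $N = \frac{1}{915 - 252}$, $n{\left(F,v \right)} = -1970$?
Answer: $- \frac{385402630}{663} \approx -5.813 \cdot 10^{5}$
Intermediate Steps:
$k = -4866$ ($k = \left(-3\right) 1622 = -4866$)
$N = \frac{1}{663}$ ($N = \frac{1}{915 + \left(-418 + 166\right)} = \frac{1}{915 - 252} = \frac{1}{663} \approx 0.0015083$)
$Z = - \frac{386708740}{663}$ ($Z = \left(799 + \frac{1}{663}\right) \left(-730\right) = \frac{529738}{663} \left(-730\right) = - \frac{386708740}{663} \approx -5.8327 \cdot 10^{5}$)
$Z - n{\left(p{\left(-30 \right)},k \right)} = - \frac{386708740}{663} - -1970 = - \frac{386708740}{663} + 1970 = - \frac{385402630}{663}$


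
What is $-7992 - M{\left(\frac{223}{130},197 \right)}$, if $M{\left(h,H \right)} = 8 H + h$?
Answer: $- \frac{1244063}{130} \approx -9569.7$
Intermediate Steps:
$M{\left(h,H \right)} = h + 8 H$
$-7992 - M{\left(\frac{223}{130},197 \right)} = -7992 - \left(\frac{223}{130} + 8 \cdot 197\right) = -7992 - \left(223 \cdot \frac{1}{130} + 1576\right) = -7992 - \left(\frac{223}{130} + 1576\right) = -7992 - \frac{205103}{130} = - \frac{1244063}{130}$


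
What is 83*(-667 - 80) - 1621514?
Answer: -1683515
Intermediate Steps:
83*(-667 - 80) - 1621514 = 83*(-747) - 1621514 = -62001 - 1621514 = -1683515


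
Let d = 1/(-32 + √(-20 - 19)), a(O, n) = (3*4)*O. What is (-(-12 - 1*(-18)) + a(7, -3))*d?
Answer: -2496/1063 - 78*I*√39/1063 ≈ -2.3481 - 0.45824*I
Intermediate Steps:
a(O, n) = 12*O
d = 1/(-32 + I*√39) (d = 1/(-32 + √(-39)) = 1/(-32 + I*√39) ≈ -0.030103 - 0.0058749*I)
(-(-12 - 1*(-18)) + a(7, -3))*d = (-(-12 - 1*(-18)) + 12*7)*(-32/1063 - I*√39/1063) = (-(-12 + 18) + 84)*(-32/1063 - I*√39/1063) = (-1*6 + 84)*(-32/1063 - I*√39/1063) = (-6 + 84)*(-32/1063 - I*√39/1063) = 78*(-32/1063 - I*√39/1063) = -2496/1063 - 78*I*√39/1063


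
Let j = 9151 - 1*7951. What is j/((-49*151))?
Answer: -1200/7399 ≈ -0.16218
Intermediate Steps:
j = 1200 (j = 9151 - 7951 = 1200)
j/((-49*151)) = 1200/((-49*151)) = 1200/(-7399) = 1200*(-1/7399) = -1200/7399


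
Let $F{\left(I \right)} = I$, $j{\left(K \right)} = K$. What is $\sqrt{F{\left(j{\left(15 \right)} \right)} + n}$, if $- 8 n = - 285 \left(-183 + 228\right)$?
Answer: $\frac{\sqrt{25890}}{4} \approx 40.226$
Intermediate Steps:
$n = \frac{12825}{8}$ ($n = - \frac{\left(-285\right) \left(-183 + 228\right)}{8} = - \frac{\left(-285\right) 45}{8} = \left(- \frac{1}{8}\right) \left(-12825\right) = \frac{12825}{8} \approx 1603.1$)
$\sqrt{F{\left(j{\left(15 \right)} \right)} + n} = \sqrt{15 + \frac{12825}{8}} = \sqrt{\frac{12945}{8}} = \frac{\sqrt{25890}}{4}$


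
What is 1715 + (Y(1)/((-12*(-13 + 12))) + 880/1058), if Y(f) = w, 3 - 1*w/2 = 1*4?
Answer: 5445521/3174 ≈ 1715.7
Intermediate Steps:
w = -2 (w = 6 - 2*4 = 6 - 8 = -2)
Y(f) = -2
1715 + (Y(1)/((-12*(-13 + 12))) + 880/1058) = 1715 + (-2*(-1/(12*(-13 + 12))) + 880/1058) = 1715 + (-2/((-12*(-1))) + 880*(1/1058)) = 1715 + (-2/12 + 440/529) = 1715 + (-2*1/12 + 440/529) = 1715 + (-⅙ + 440/529) = 1715 + 2111/3174 = 5445521/3174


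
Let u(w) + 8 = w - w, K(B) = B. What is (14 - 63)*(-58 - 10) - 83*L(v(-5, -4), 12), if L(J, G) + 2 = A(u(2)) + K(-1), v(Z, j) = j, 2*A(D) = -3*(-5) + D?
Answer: 6581/2 ≈ 3290.5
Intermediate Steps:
u(w) = -8 (u(w) = -8 + (w - w) = -8 + 0 = -8)
A(D) = 15/2 + D/2 (A(D) = (-3*(-5) + D)/2 = (15 + D)/2 = 15/2 + D/2)
L(J, G) = 1/2 (L(J, G) = -2 + ((15/2 + (1/2)*(-8)) - 1) = -2 + ((15/2 - 4) - 1) = -2 + (7/2 - 1) = -2 + 5/2 = 1/2)
(14 - 63)*(-58 - 10) - 83*L(v(-5, -4), 12) = (14 - 63)*(-58 - 10) - 83*1/2 = -49*(-68) - 83/2 = 3332 - 83/2 = 6581/2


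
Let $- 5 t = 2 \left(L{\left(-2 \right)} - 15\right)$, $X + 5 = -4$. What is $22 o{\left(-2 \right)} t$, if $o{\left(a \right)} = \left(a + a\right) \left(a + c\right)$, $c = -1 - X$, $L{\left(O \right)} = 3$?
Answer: $- \frac{12672}{5} \approx -2534.4$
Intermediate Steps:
$X = -9$ ($X = -5 - 4 = -9$)
$c = 8$ ($c = -1 - -9 = -1 + 9 = 8$)
$o{\left(a \right)} = 2 a \left(8 + a\right)$ ($o{\left(a \right)} = \left(a + a\right) \left(a + 8\right) = 2 a \left(8 + a\right)$)
$t = \frac{24}{5}$ ($t = - \frac{2 \left(3 - 15\right)}{5} = - \frac{2 \left(-12\right)}{5} = \left(- \frac{1}{5}\right) \left(-24\right) = \frac{24}{5} \approx 4.8$)
$22 o{\left(-2 \right)} t = 22 \cdot 2 \left(-2\right) \left(8 - 2\right) \frac{24}{5} = 22 \cdot 2 \left(-2\right) 6 \cdot \frac{24}{5} = 22 \left(-24\right) \frac{24}{5} = \left(-528\right) \frac{24}{5} = - \frac{12672}{5}$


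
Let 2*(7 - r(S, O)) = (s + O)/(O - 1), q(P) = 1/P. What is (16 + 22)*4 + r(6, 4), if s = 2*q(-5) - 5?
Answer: 4777/30 ≈ 159.23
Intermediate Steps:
q(P) = 1/P
s = -27/5 (s = 2/(-5) - 5 = 2*(-⅕) - 5 = -⅖ - 5 = -27/5 ≈ -5.4000)
r(S, O) = 7 - (-27/5 + O)/(2*(-1 + O)) (r(S, O) = 7 - (-27/5 + O)/(2*(O - 1)) = 7 - (-27/5 + O)/(2*(-1 + O)))
(16 + 22)*4 + r(6, 4) = (16 + 22)*4 + (-43 + 65*4)/(10*(-1 + 4)) = 38*4 + (⅒)*(-43 + 260)/3 = 152 + (⅒)*(⅓)*217 = 152 + 217/30 = 4777/30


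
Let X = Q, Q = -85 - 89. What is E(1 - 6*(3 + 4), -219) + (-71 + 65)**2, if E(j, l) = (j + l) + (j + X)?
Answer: -439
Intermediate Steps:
Q = -174
X = -174
E(j, l) = -174 + l + 2*j (E(j, l) = (j + l) + (j - 174) = (j + l) + (-174 + j) = -174 + l + 2*j)
E(1 - 6*(3 + 4), -219) + (-71 + 65)**2 = (-174 - 219 + 2*(1 - 6*(3 + 4))) + (-71 + 65)**2 = (-174 - 219 + 2*(1 - 6*7)) + (-6)**2 = (-174 - 219 + 2*(1 - 42)) + 36 = (-174 - 219 + 2*(-41)) + 36 = (-174 - 219 - 82) + 36 = -475 + 36 = -439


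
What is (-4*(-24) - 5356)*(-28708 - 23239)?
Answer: 273241220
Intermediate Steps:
(-4*(-24) - 5356)*(-28708 - 23239) = (96 - 5356)*(-51947) = -5260*(-51947) = 273241220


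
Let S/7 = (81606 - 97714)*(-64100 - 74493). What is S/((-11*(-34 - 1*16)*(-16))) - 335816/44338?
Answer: -86610175966613/48771800 ≈ -1.7758e+6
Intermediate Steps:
S = 15627192308 (S = 7*((81606 - 97714)*(-64100 - 74493)) = 7*(-16108*(-138593)) = 7*2232456044 = 15627192308)
S/((-11*(-34 - 1*16)*(-16))) - 335816/44338 = 15627192308/((-11*(-34 - 1*16)*(-16))) - 335816/44338 = 15627192308/((-11*(-34 - 16)*(-16))) - 335816*1/44338 = 15627192308/((-11*(-50)*(-16))) - 167908/22169 = 15627192308/((550*(-16))) - 167908/22169 = 15627192308/(-8800) - 167908/22169 = 15627192308*(-1/8800) - 167908/22169 = -3906798077/2200 - 167908/22169 = -86610175966613/48771800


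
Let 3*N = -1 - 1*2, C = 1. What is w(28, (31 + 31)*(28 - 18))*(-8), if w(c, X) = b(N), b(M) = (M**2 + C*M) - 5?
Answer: 40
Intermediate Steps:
N = -1 (N = (-1 - 1*2)/3 = (-1 - 2)/3 = (1/3)*(-3) = -1)
b(M) = -5 + M + M**2 (b(M) = (M**2 + 1*M) - 5 = (M**2 + M) - 5 = (M + M**2) - 5 = -5 + M + M**2)
w(c, X) = -5 (w(c, X) = -5 - 1 + (-1)**2 = -5 - 1 + 1 = -5)
w(28, (31 + 31)*(28 - 18))*(-8) = -5*(-8) = 40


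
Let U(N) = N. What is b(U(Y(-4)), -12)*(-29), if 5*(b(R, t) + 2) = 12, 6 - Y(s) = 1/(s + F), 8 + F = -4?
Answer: -58/5 ≈ -11.600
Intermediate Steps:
F = -12 (F = -8 - 4 = -12)
Y(s) = 6 - 1/(-12 + s) (Y(s) = 6 - 1/(s - 12) = 6 - 1/(-12 + s))
b(R, t) = ⅖ (b(R, t) = -2 + (⅕)*12 = -2 + 12/5 = ⅖)
b(U(Y(-4)), -12)*(-29) = (⅖)*(-29) = -58/5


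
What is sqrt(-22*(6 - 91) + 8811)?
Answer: sqrt(10681) ≈ 103.35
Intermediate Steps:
sqrt(-22*(6 - 91) + 8811) = sqrt(-22*(-85) + 8811) = sqrt(1870 + 8811) = sqrt(10681)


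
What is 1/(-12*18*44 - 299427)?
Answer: -1/308931 ≈ -3.2370e-6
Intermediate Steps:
1/(-12*18*44 - 299427) = 1/(-216*44 - 299427) = 1/(-9504 - 299427) = 1/(-308931) = -1/308931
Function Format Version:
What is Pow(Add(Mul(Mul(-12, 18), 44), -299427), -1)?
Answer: Rational(-1, 308931) ≈ -3.2370e-6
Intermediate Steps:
Pow(Add(Mul(Mul(-12, 18), 44), -299427), -1) = Pow(Add(Mul(-216, 44), -299427), -1) = Pow(Add(-9504, -299427), -1) = Pow(-308931, -1) = Rational(-1, 308931)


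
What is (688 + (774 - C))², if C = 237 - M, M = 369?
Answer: 2540836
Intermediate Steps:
C = -132 (C = 237 - 1*369 = 237 - 369 = -132)
(688 + (774 - C))² = (688 + (774 - 1*(-132)))² = (688 + (774 + 132))² = (688 + 906)² = 1594² = 2540836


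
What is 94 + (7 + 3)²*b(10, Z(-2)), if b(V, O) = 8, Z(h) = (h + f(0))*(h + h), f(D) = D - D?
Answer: 894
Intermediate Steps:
f(D) = 0
Z(h) = 2*h² (Z(h) = (h + 0)*(h + h) = h*(2*h) = 2*h²)
94 + (7 + 3)²*b(10, Z(-2)) = 94 + (7 + 3)²*8 = 94 + 10²*8 = 94 + 100*8 = 94 + 800 = 894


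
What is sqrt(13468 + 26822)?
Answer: sqrt(40290) ≈ 200.72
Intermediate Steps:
sqrt(13468 + 26822) = sqrt(40290)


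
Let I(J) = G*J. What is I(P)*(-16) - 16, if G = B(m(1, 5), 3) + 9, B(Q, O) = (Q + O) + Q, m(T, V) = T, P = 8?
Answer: -1808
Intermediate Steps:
B(Q, O) = O + 2*Q (B(Q, O) = (O + Q) + Q = O + 2*Q)
G = 14 (G = (3 + 2*1) + 9 = (3 + 2) + 9 = 5 + 9 = 14)
I(J) = 14*J
I(P)*(-16) - 16 = (14*8)*(-16) - 16 = 112*(-16) - 16 = -1792 - 16 = -1808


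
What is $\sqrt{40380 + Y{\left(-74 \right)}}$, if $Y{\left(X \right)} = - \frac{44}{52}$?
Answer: $\frac{\sqrt{6824077}}{13} \approx 200.95$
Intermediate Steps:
$Y{\left(X \right)} = - \frac{11}{13}$ ($Y{\left(X \right)} = \left(-44\right) \frac{1}{52} = - \frac{11}{13}$)
$\sqrt{40380 + Y{\left(-74 \right)}} = \sqrt{40380 - \frac{11}{13}} = \sqrt{\frac{524929}{13}} = \frac{\sqrt{6824077}}{13}$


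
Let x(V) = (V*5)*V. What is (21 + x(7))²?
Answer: 70756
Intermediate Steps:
x(V) = 5*V² (x(V) = (5*V)*V = 5*V²)
(21 + x(7))² = (21 + 5*7²)² = (21 + 5*49)² = (21 + 245)² = 266² = 70756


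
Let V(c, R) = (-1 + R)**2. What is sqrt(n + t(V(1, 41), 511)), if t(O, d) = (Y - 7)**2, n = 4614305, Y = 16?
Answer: sqrt(4614386) ≈ 2148.1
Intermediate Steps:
t(O, d) = 81 (t(O, d) = (16 - 7)**2 = 9**2 = 81)
sqrt(n + t(V(1, 41), 511)) = sqrt(4614305 + 81) = sqrt(4614386)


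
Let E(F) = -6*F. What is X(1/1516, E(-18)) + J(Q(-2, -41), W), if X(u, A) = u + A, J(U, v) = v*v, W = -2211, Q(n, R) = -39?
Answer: 7411161565/1516 ≈ 4.8886e+6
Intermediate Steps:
J(U, v) = v²
X(u, A) = A + u
X(1/1516, E(-18)) + J(Q(-2, -41), W) = (-6*(-18) + 1/1516) + (-2211)² = (108 + 1/1516) + 4888521 = 163729/1516 + 4888521 = 7411161565/1516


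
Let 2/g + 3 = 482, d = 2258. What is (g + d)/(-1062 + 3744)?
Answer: 60088/71371 ≈ 0.84191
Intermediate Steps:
g = 2/479 (g = 2/(-3 + 482) = 2/479 ≈ 0.0041754)
(g + d)/(-1062 + 3744) = (2/479 + 2258)/(-1062 + 3744) = (1081584/479)/2682 = (1081584/479)*(1/2682) = 60088/71371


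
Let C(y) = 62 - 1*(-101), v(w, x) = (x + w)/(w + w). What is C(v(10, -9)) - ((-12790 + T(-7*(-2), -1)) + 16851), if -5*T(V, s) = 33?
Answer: -19457/5 ≈ -3891.4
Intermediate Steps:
v(w, x) = (w + x)/(2*w) (v(w, x) = (w + x)/((2*w)) = (w + x)*(1/(2*w)) = (w + x)/(2*w))
T(V, s) = -33/5 (T(V, s) = -1/5*33 = -33/5)
C(y) = 163 (C(y) = 62 + 101 = 163)
C(v(10, -9)) - ((-12790 + T(-7*(-2), -1)) + 16851) = 163 - ((-12790 - 33/5) + 16851) = 163 - (-63983/5 + 16851) = 163 - 1*20272/5 = 163 - 20272/5 = -19457/5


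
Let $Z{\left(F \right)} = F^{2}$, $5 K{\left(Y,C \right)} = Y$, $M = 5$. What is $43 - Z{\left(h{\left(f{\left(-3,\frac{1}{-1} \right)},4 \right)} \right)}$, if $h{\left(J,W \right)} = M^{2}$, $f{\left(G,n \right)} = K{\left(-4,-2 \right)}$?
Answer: $-582$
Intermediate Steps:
$K{\left(Y,C \right)} = \frac{Y}{5}$
$f{\left(G,n \right)} = - \frac{4}{5}$ ($f{\left(G,n \right)} = \frac{1}{5} \left(-4\right) = - \frac{4}{5}$)
$h{\left(J,W \right)} = 25$ ($h{\left(J,W \right)} = 5^{2} = 25$)
$43 - Z{\left(h{\left(f{\left(-3,\frac{1}{-1} \right)},4 \right)} \right)} = 43 - 25^{2} = 43 - 625 = -582$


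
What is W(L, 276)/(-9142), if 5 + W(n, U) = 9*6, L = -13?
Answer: -7/1306 ≈ -0.0053599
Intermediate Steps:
W(n, U) = 49 (W(n, U) = -5 + 9*6 = -5 + 54 = 49)
W(L, 276)/(-9142) = 49/(-9142) = 49*(-1/9142) = -7/1306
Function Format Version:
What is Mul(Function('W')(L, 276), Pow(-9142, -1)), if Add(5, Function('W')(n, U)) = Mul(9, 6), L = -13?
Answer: Rational(-7, 1306) ≈ -0.0053599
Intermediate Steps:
Function('W')(n, U) = 49 (Function('W')(n, U) = Add(-5, Mul(9, 6)) = Add(-5, 54) = 49)
Mul(Function('W')(L, 276), Pow(-9142, -1)) = Mul(49, Pow(-9142, -1)) = Mul(49, Rational(-1, 9142)) = Rational(-7, 1306)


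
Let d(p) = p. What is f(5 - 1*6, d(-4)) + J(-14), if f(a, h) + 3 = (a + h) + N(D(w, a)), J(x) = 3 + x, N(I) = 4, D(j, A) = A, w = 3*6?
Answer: -15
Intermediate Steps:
w = 18
f(a, h) = 1 + a + h (f(a, h) = -3 + ((a + h) + 4) = -3 + (4 + a + h) = 1 + a + h)
f(5 - 1*6, d(-4)) + J(-14) = (1 + (5 - 1*6) - 4) + (3 - 14) = (1 + (5 - 6) - 4) - 11 = (1 - 1 - 4) - 11 = -4 - 11 = -15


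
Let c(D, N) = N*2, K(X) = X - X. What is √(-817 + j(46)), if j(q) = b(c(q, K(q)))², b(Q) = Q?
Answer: I*√817 ≈ 28.583*I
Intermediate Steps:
K(X) = 0
c(D, N) = 2*N
j(q) = 0 (j(q) = (2*0)² = 0² = 0)
√(-817 + j(46)) = √(-817 + 0) = √(-817) = I*√817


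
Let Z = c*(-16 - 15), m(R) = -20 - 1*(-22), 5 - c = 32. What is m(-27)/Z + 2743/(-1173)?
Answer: -764515/327267 ≈ -2.3361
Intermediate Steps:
c = -27 (c = 5 - 1*32 = 5 - 32 = -27)
m(R) = 2 (m(R) = -20 + 22 = 2)
Z = 837 (Z = -27*(-16 - 15) = -27*(-31) = 837)
m(-27)/Z + 2743/(-1173) = 2/837 + 2743/(-1173) = 2*(1/837) + 2743*(-1/1173) = 2/837 - 2743/1173 = -764515/327267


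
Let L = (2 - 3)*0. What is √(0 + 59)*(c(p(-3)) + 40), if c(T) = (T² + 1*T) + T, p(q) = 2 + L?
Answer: 48*√59 ≈ 368.69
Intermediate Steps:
L = 0 (L = -1*0 = 0)
p(q) = 2 (p(q) = 2 + 0 = 2)
c(T) = T² + 2*T (c(T) = (T² + T) + T = (T + T²) + T = T² + 2*T)
√(0 + 59)*(c(p(-3)) + 40) = √(0 + 59)*(2*(2 + 2) + 40) = √59*(2*4 + 40) = √59*(8 + 40) = √59*48 = 48*√59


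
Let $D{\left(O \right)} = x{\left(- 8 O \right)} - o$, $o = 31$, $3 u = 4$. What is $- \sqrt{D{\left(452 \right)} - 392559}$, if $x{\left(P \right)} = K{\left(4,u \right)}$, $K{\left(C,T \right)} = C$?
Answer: $- i \sqrt{392586} \approx - 626.57 i$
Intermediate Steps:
$u = \frac{4}{3}$ ($u = \frac{1}{3} \cdot 4 = \frac{4}{3} \approx 1.3333$)
$x{\left(P \right)} = 4$
$D{\left(O \right)} = -27$ ($D{\left(O \right)} = 4 - 31 = -27$)
$- \sqrt{D{\left(452 \right)} - 392559} = - \sqrt{-27 - 392559} = - \sqrt{-392586} = - i \sqrt{392586}$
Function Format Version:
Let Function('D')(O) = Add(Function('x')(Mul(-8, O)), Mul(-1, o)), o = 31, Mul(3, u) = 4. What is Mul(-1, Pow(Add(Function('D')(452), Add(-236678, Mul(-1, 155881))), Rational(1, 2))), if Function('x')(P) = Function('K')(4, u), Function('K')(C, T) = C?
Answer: Mul(-1, I, Pow(392586, Rational(1, 2))) ≈ Mul(-626.57, I)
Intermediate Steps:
u = Rational(4, 3) (u = Mul(Rational(1, 3), 4) = Rational(4, 3) ≈ 1.3333)
Function('x')(P) = 4
Function('D')(O) = -27 (Function('D')(O) = Add(4, Mul(-1, 31)) = Add(4, -31) = -27)
Mul(-1, Pow(Add(Function('D')(452), Add(-236678, Mul(-1, 155881))), Rational(1, 2))) = Mul(-1, Pow(Add(-27, Add(-236678, Mul(-1, 155881))), Rational(1, 2))) = Mul(-1, Pow(Add(-27, Add(-236678, -155881)), Rational(1, 2))) = Mul(-1, Pow(Add(-27, -392559), Rational(1, 2))) = Mul(-1, Pow(-392586, Rational(1, 2))) = Mul(-1, Mul(I, Pow(392586, Rational(1, 2)))) = Mul(-1, I, Pow(392586, Rational(1, 2)))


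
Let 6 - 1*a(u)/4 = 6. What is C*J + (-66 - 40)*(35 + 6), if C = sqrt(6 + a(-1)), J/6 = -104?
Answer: -4346 - 624*sqrt(6) ≈ -5874.5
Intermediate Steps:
a(u) = 0 (a(u) = 24 - 4*6 = 24 - 24 = 0)
J = -624 (J = 6*(-104) = -624)
C = sqrt(6) (C = sqrt(6 + 0) = sqrt(6) ≈ 2.4495)
C*J + (-66 - 40)*(35 + 6) = sqrt(6)*(-624) + (-66 - 40)*(35 + 6) = -624*sqrt(6) - 106*41 = -624*sqrt(6) - 4346 = -4346 - 624*sqrt(6)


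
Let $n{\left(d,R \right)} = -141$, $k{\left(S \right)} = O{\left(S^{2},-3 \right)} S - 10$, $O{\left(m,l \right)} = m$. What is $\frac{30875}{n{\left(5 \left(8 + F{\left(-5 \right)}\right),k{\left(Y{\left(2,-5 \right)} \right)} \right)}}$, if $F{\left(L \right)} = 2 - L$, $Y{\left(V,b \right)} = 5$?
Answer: $- \frac{30875}{141} \approx -218.97$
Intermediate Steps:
$k{\left(S \right)} = -10 + S^{3}$ ($k{\left(S \right)} = S^{2} S - 10 = S^{3} - 10 = -10 + S^{3}$)
$\frac{30875}{n{\left(5 \left(8 + F{\left(-5 \right)}\right),k{\left(Y{\left(2,-5 \right)} \right)} \right)}} = \frac{30875}{-141} = 30875 \left(- \frac{1}{141}\right) = - \frac{30875}{141}$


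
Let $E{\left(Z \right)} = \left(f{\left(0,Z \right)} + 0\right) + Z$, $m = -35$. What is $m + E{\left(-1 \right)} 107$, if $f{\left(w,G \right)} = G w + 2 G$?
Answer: $-356$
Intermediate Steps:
$f{\left(w,G \right)} = 2 G + G w$
$E{\left(Z \right)} = 3 Z$ ($E{\left(Z \right)} = \left(Z \left(2 + 0\right) + 0\right) + Z = \left(Z 2 + 0\right) + Z = \left(2 Z + 0\right) + Z = 2 Z + Z = 3 Z$)
$m + E{\left(-1 \right)} 107 = -35 + 3 \left(-1\right) 107 = -35 - 321 = -356$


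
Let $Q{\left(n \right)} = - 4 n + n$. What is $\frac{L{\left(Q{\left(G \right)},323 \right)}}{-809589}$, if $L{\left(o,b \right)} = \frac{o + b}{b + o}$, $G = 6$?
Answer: $- \frac{1}{809589} \approx -1.2352 \cdot 10^{-6}$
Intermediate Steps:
$Q{\left(n \right)} = - 3 n$
$L{\left(o,b \right)} = 1$ ($L{\left(o,b \right)} = \frac{b + o}{b + o} = 1$)
$\frac{L{\left(Q{\left(G \right)},323 \right)}}{-809589} = 1 \frac{1}{-809589} = 1 \left(- \frac{1}{809589}\right) = - \frac{1}{809589}$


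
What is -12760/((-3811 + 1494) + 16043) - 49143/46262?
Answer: -632419969/317496106 ≈ -1.9919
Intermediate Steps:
-12760/((-3811 + 1494) + 16043) - 49143/46262 = -12760/(-2317 + 16043) - 49143*1/46262 = -12760/13726 - 49143/46262 = -12760*1/13726 - 49143/46262 = -6380/6863 - 49143/46262 = -632419969/317496106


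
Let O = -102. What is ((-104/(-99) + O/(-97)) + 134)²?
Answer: 1708217632144/92217609 ≈ 18524.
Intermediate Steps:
((-104/(-99) + O/(-97)) + 134)² = ((-104/(-99) - 102/(-97)) + 134)² = ((-104*(-1/99) - 102*(-1/97)) + 134)² = ((104/99 + 102/97) + 134)² = (20186/9603 + 134)² = (1306988/9603)² = 1708217632144/92217609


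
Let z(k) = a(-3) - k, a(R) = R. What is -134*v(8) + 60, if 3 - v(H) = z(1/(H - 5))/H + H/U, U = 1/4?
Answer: 23341/6 ≈ 3890.2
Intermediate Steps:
U = ¼ ≈ 0.25000
z(k) = -3 - k
v(H) = 3 - 4*H - (-3 - 1/(-5 + H))/H (v(H) = 3 - ((-3 - 1/(H - 5))/H + H/(¼)) = 3 - ((-3 - 1/(-5 + H))/H + H*4) = 3 - ((-3 - 1/(-5 + H))/H + 4*H) = 3 - (4*H + (-3 - 1/(-5 + H))/H) = 3 + (-4*H - (-3 - 1/(-5 + H))/H) = 3 - 4*H - (-3 - 1/(-5 + H))/H)
-134*v(8) + 60 = -134*(-14 + 3*8 + 8*(-5 + 8)*(3 - 4*8))/(8*(-5 + 8)) + 60 = -67*(-14 + 24 + 8*3*(3 - 32))/(4*3) + 60 = -67*(-14 + 24 + 8*3*(-29))/(4*3) + 60 = -67*(-14 + 24 - 696)/(4*3) + 60 = -67*(-686)/(4*3) + 60 = -134*(-343/12) + 60 = 22981/6 + 60 = 23341/6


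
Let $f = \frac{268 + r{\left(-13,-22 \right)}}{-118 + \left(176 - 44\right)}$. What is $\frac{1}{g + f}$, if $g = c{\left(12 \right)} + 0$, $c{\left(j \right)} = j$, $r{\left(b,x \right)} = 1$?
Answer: $\frac{14}{437} \approx 0.032037$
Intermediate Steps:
$f = \frac{269}{14}$ ($f = \frac{268 + 1}{-118 + \left(176 - 44\right)} = \frac{269}{-118 + \left(176 - 44\right)} = \frac{269}{-118 + 132} = \frac{269}{14} \approx 19.214$)
$g = 12$ ($g = 12 + 0 = 12$)
$\frac{1}{g + f} = \frac{1}{12 + \frac{269}{14}} = \frac{1}{\frac{437}{14}} = \frac{14}{437}$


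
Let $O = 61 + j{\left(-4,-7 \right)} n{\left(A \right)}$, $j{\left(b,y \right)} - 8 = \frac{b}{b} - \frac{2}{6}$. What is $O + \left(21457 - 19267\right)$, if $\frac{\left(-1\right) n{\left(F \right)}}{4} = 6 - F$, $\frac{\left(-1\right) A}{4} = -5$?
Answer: $\frac{8209}{3} \approx 2736.3$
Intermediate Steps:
$A = 20$ ($A = \left(-4\right) \left(-5\right) = 20$)
$n{\left(F \right)} = -24 + 4 F$ ($n{\left(F \right)} = - 4 \left(6 - F\right) = -24 + 4 F$)
$j{\left(b,y \right)} = \frac{26}{3}$ ($j{\left(b,y \right)} = 8 + \left(\frac{b}{b} - \frac{2}{6}\right) = 8 + \left(1 - \frac{1}{3}\right) = 8 + \frac{2}{3} = \frac{26}{3}$)
$O = \frac{1639}{3}$ ($O = 61 + \frac{26 \left(-24 + 4 \cdot 20\right)}{3} = 61 + \frac{26 \left(-24 + 80\right)}{3} = 61 + \frac{26}{3} \cdot 56 = 61 + \frac{1456}{3} = \frac{1639}{3} \approx 546.33$)
$O + \left(21457 - 19267\right) = \frac{1639}{3} + \left(21457 - 19267\right) = \frac{1639}{3} + 2190 = \frac{8209}{3}$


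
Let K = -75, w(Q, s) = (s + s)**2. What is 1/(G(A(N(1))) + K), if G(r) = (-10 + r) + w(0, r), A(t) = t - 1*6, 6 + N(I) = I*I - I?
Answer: 1/479 ≈ 0.0020877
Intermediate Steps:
N(I) = -6 + I**2 - I (N(I) = -6 + (I*I - I) = -6 + (I**2 - I) = -6 + I**2 - I)
A(t) = -6 + t (A(t) = t - 6 = -6 + t)
w(Q, s) = 4*s**2 (w(Q, s) = (2*s)**2 = 4*s**2)
G(r) = -10 + r + 4*r**2 (G(r) = (-10 + r) + 4*r**2 = -10 + r + 4*r**2)
1/(G(A(N(1))) + K) = 1/((-10 + (-6 + (-6 + 1**2 - 1*1)) + 4*(-6 + (-6 + 1**2 - 1*1))**2) - 75) = 1/((-10 + (-6 + (-6 + 1 - 1)) + 4*(-6 + (-6 + 1 - 1))**2) - 75) = 1/((-10 + (-6 - 6) + 4*(-6 - 6)**2) - 75) = 1/((-10 - 12 + 4*(-12)**2) - 75) = 1/((-10 - 12 + 4*144) - 75) = 1/((-10 - 12 + 576) - 75) = 1/(554 - 75) = 1/479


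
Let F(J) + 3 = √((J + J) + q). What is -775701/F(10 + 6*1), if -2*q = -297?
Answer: -4654206/343 - 14738319*√2/343 ≈ -74336.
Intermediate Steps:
q = 297/2 (q = -½*(-297) = 297/2 ≈ 148.50)
F(J) = -3 + √(297/2 + 2*J) (F(J) = -3 + √((J + J) + 297/2) = -3 + √(2*J + 297/2) = -3 + √(297/2 + 2*J))
-775701/F(10 + 6*1) = -775701/(-3 + √(594 + 8*(10 + 6*1))/2) = -775701/(-3 + √(594 + 8*(10 + 6))/2) = -775701/(-3 + √(594 + 8*16)/2) = -775701/(-3 + √(594 + 128)/2) = -775701/(-3 + √722/2) = -775701/(-3 + (19*√2)/2) = -775701/(-3 + 19*√2/2)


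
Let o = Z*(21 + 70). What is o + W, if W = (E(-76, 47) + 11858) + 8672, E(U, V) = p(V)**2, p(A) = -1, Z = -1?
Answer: 20440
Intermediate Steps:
o = -91 (o = -(21 + 70) = -1*91 = -91)
E(U, V) = 1 (E(U, V) = (-1)**2 = 1)
W = 20531 (W = (1 + 11858) + 8672 = 11859 + 8672 = 20531)
o + W = -91 + 20531 = 20440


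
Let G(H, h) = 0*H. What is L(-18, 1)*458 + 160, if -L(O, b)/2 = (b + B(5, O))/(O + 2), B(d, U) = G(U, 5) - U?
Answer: 4991/4 ≈ 1247.8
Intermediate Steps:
G(H, h) = 0
B(d, U) = -U (B(d, U) = 0 - U = -U)
L(O, b) = -2*(b - O)/(2 + O) (L(O, b) = -2*(b - O)/(O + 2) = -2*(b - O)/(2 + O))
L(-18, 1)*458 + 160 = (2*(-18 - 1*1)/(2 - 18))*458 + 160 = (2*(-18 - 1)/(-16))*458 + 160 = (2*(-1/16)*(-19))*458 + 160 = (19/8)*458 + 160 = 4351/4 + 160 = 4991/4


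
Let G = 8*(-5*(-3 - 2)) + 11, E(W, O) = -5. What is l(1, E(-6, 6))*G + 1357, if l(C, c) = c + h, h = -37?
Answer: -7505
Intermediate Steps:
l(C, c) = -37 + c (l(C, c) = c - 37 = -37 + c)
G = 211 (G = 8*(-5*(-5)) + 11 = 8*25 + 11 = 200 + 11 = 211)
l(1, E(-6, 6))*G + 1357 = (-37 - 5)*211 + 1357 = -42*211 + 1357 = -8862 + 1357 = -7505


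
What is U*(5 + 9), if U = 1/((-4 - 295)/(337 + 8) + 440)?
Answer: 30/941 ≈ 0.031881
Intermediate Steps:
U = 15/6587 (U = 1/(-299/345 + 440) = 1/(-299*1/345 + 440) = 1/(-13/15 + 440) = 1/(6587/15) = 15/6587 ≈ 0.0022772)
U*(5 + 9) = 15*(5 + 9)/6587 = (15/6587)*14 = 30/941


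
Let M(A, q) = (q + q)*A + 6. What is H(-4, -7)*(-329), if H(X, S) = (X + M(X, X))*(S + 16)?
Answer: -100674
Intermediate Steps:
M(A, q) = 6 + 2*A*q (M(A, q) = (2*q)*A + 6 = 2*A*q + 6 = 6 + 2*A*q)
H(X, S) = (16 + S)*(6 + X + 2*X²) (H(X, S) = (X + (6 + 2*X*X))*(S + 16) = (X + (6 + 2*X²))*(16 + S) = (6 + X + 2*X²)*(16 + S) = (16 + S)*(6 + X + 2*X²))
H(-4, -7)*(-329) = (96 + 16*(-4) + 32*(-4)² - 7*(-4) + 2*(-7)*(3 + (-4)²))*(-329) = (96 - 64 + 32*16 + 28 + 2*(-7)*(3 + 16))*(-329) = (96 - 64 + 512 + 28 + 2*(-7)*19)*(-329) = (96 - 64 + 512 + 28 - 266)*(-329) = 306*(-329) = -100674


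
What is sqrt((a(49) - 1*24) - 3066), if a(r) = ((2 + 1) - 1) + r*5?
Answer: I*sqrt(2843) ≈ 53.32*I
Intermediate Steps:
a(r) = 2 + 5*r (a(r) = (3 - 1) + 5*r = 2 + 5*r)
sqrt((a(49) - 1*24) - 3066) = sqrt(((2 + 5*49) - 1*24) - 3066) = sqrt(((2 + 245) - 24) - 3066) = sqrt((247 - 24) - 3066) = sqrt(223 - 3066) = sqrt(-2843) = I*sqrt(2843)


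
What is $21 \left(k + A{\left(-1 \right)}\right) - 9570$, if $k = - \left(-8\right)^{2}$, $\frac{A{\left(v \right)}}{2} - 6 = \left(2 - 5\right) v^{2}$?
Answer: $-10788$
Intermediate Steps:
$A{\left(v \right)} = 12 - 6 v^{2}$ ($A{\left(v \right)} = 12 + 2 \left(2 - 5\right) v^{2} = 12 + 2 \left(- 3 v^{2}\right) = 12 - 6 v^{2}$)
$k = -64$ ($k = \left(-1\right) 64 = -64$)
$21 \left(k + A{\left(-1 \right)}\right) - 9570 = 21 \left(-64 + \left(12 - 6 \left(-1\right)^{2}\right)\right) - 9570 = 21 \left(-64 + \left(12 - 6\right)\right) - 9570 = 21 \left(-64 + 6\right) - 9570 = 21 \left(-58\right) - 9570 = -1218 - 9570 = -10788$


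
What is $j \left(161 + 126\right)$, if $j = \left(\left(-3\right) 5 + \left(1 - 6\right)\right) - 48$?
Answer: $-19516$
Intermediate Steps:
$j = -68$ ($j = \left(-15 + \left(1 - 6\right)\right) - 48 = \left(-15 - 5\right) - 48 = -20 - 48 = -68$)
$j \left(161 + 126\right) = - 68 \left(161 + 126\right) = \left(-68\right) 287 = -19516$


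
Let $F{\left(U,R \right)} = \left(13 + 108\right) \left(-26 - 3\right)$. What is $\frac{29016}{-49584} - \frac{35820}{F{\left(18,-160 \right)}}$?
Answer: $\frac{69761739}{7249594} \approx 9.6228$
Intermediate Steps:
$F{\left(U,R \right)} = -3509$ ($F{\left(U,R \right)} = 121 \left(-29\right) = -3509$)
$\frac{29016}{-49584} - \frac{35820}{F{\left(18,-160 \right)}} = \frac{29016}{-49584} - \frac{35820}{-3509} = 29016 \left(- \frac{1}{49584}\right) - - \frac{35820}{3509} = - \frac{1209}{2066} + \frac{35820}{3509} = \frac{69761739}{7249594}$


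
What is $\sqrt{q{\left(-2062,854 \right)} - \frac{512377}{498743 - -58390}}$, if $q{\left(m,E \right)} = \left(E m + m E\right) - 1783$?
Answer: $\frac{2 i \sqrt{273435077297872743}}{557133} \approx 1877.1 i$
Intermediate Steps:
$q{\left(m,E \right)} = -1783 + 2 E m$ ($q{\left(m,E \right)} = \left(E m + E m\right) - 1783 = 2 E m - 1783 = -1783 + 2 E m$)
$\sqrt{q{\left(-2062,854 \right)} - \frac{512377}{498743 - -58390}} = \sqrt{\left(-1783 + 2 \cdot 854 \left(-2062\right)\right) - \frac{512377}{498743 - -58390}} = \sqrt{\left(-1783 - 3521896\right) - \frac{512377}{498743 + 58390}} = \sqrt{-3523679 - \frac{512377}{557133}} = \sqrt{- \frac{1963158364684}{557133}} = \frac{2 i \sqrt{273435077297872743}}{557133}$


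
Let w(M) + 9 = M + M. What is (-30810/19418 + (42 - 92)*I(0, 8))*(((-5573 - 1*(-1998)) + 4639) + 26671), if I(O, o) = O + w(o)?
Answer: -94674947925/9709 ≈ -9.7513e+6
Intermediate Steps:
w(M) = -9 + 2*M (w(M) = -9 + (M + M) = -9 + 2*M)
I(O, o) = -9 + O + 2*o (I(O, o) = O + (-9 + 2*o) = -9 + O + 2*o)
(-30810/19418 + (42 - 92)*I(0, 8))*(((-5573 - 1*(-1998)) + 4639) + 26671) = (-30810/19418 + (42 - 92)*(-9 + 0 + 2*8))*(((-5573 - 1*(-1998)) + 4639) + 26671) = (-30810*1/19418 - 50*(-9 + 0 + 16))*(((-5573 + 1998) + 4639) + 26671) = (-15405/9709 - 50*7)*((-3575 + 4639) + 26671) = (-15405/9709 - 350)*(1064 + 26671) = -3413555/9709*27735 = -94674947925/9709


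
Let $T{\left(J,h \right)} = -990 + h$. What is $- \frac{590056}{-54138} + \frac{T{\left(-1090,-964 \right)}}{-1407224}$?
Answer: $\frac{29658812507}{2720867604} \approx 10.9$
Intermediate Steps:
$- \frac{590056}{-54138} + \frac{T{\left(-1090,-964 \right)}}{-1407224} = - \frac{590056}{-54138} + \frac{-990 - 964}{-1407224} = \left(-590056\right) \left(- \frac{1}{54138}\right) - - \frac{977}{703612} = \frac{295028}{27069} + \frac{977}{703612} = \frac{29658812507}{2720867604}$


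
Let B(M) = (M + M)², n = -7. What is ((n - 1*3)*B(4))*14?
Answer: -8960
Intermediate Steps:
B(M) = 4*M² (B(M) = (2*M)² = 4*M²)
((n - 1*3)*B(4))*14 = ((-7 - 1*3)*(4*4²))*14 = ((-7 - 3)*(4*16))*14 = -10*64*14 = -640*14 = -8960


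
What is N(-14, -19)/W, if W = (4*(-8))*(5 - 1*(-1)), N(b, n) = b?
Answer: 7/96 ≈ 0.072917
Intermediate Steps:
W = -192 (W = -32*(5 + 1) = -32*6 = -192)
N(-14, -19)/W = -14/(-192) = -14*(-1/192) = 7/96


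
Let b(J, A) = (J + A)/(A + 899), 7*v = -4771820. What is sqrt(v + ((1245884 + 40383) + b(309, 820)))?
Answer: sqrt(9726541479158)/4011 ≈ 777.55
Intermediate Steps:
v = -4771820/7 (v = (1/7)*(-4771820) = -4771820/7 ≈ -6.8169e+5)
b(J, A) = (A + J)/(899 + A)
sqrt(v + ((1245884 + 40383) + b(309, 820))) = sqrt(-4771820/7 + ((1245884 + 40383) + (820 + 309)/(899 + 820))) = sqrt(-4771820/7 + (1286267 + 1129/1719)) = sqrt(-4771820/7 + 2211094102/1719) = sqrt(7274900134/12033) = sqrt(9726541479158)/4011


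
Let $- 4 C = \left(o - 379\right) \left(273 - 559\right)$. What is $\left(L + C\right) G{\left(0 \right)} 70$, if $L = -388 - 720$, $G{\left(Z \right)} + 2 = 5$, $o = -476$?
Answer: $-13070505$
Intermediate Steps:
$G{\left(Z \right)} = 3$ ($G{\left(Z \right)} = -2 + 5 = 3$)
$C = - \frac{122265}{2}$ ($C = - \frac{\left(-476 - 379\right) \left(273 - 559\right)}{4} = - \frac{\left(-855\right) \left(-286\right)}{4} = \left(- \frac{1}{4}\right) 244530 = - \frac{122265}{2} \approx -61133.0$)
$L = -1108$ ($L = -388 - 720 = -1108$)
$\left(L + C\right) G{\left(0 \right)} 70 = \left(-1108 - \frac{122265}{2}\right) 3 \cdot 70 = \left(- \frac{124481}{2}\right) 210 = -13070505$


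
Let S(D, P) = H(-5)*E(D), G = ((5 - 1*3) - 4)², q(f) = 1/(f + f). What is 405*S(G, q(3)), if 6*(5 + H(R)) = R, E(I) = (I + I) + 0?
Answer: -18900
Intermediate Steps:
E(I) = 2*I (E(I) = 2*I + 0 = 2*I)
H(R) = -5 + R/6
q(f) = 1/(2*f)
G = 4 (G = ((5 - 3) - 4)² = (2 - 4)² = (-2)² = 4)
S(D, P) = -35*D/3 (S(D, P) = (-5 + (⅙)*(-5))*(2*D) = (-5 - ⅚)*(2*D) = -35*D/3)
405*S(G, q(3)) = 405*(-35/3*4) = 405*(-140/3) = -18900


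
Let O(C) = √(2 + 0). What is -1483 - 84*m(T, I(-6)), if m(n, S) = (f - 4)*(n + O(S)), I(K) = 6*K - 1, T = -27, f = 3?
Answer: -3751 + 84*√2 ≈ -3632.2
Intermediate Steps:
O(C) = √2
I(K) = -1 + 6*K
m(n, S) = -n - √2 (m(n, S) = (3 - 4)*(n + √2) = -(n + √2) = -n - √2)
-1483 - 84*m(T, I(-6)) = -1483 - 84*(-1*(-27) - √2) = -1483 - 84*(27 - √2) = -1483 + (-2268 + 84*√2) = -3751 + 84*√2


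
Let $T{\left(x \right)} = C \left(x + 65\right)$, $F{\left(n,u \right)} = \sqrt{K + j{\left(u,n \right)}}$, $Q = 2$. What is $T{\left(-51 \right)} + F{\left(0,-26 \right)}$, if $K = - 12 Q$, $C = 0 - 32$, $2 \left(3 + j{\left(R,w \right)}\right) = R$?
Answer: $-448 + 2 i \sqrt{10} \approx -448.0 + 6.3246 i$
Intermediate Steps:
$j{\left(R,w \right)} = -3 + \frac{R}{2}$
$C = -32$ ($C = 0 - 32 = -32$)
$K = -24$ ($K = \left(-12\right) 2 = -24$)
$F{\left(n,u \right)} = \sqrt{-27 + \frac{u}{2}}$ ($F{\left(n,u \right)} = \sqrt{-24 + \left(-3 + \frac{u}{2}\right)} = \sqrt{-27 + \frac{u}{2}}$)
$T{\left(x \right)} = -2080 - 32 x$ ($T{\left(x \right)} = - 32 \left(x + 65\right) = - 32 \left(65 + x\right) = -2080 - 32 x$)
$T{\left(-51 \right)} + F{\left(0,-26 \right)} = \left(-2080 - -1632\right) + \frac{\sqrt{-108 + 2 \left(-26\right)}}{2} = \left(-2080 + 1632\right) + \frac{\sqrt{-108 - 52}}{2} = -448 + \frac{\sqrt{-160}}{2} = -448 + \frac{4 i \sqrt{10}}{2} = -448 + 2 i \sqrt{10}$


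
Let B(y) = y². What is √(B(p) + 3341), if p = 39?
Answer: √4862 ≈ 69.728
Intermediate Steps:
√(B(p) + 3341) = √(39² + 3341) = √(1521 + 3341) = √4862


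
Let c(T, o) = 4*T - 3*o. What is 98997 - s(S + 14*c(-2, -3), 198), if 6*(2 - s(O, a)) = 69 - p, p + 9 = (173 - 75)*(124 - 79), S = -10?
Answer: 98273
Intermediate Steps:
c(T, o) = -3*o + 4*T
p = 4401 (p = -9 + (173 - 75)*(124 - 79) = -9 + 98*45 = -9 + 4410 = 4401)
s(O, a) = 724 (s(O, a) = 2 - (69 - 1*4401)/6 = 2 - (69 - 4401)/6 = 2 - ⅙*(-4332) = 2 + 722 = 724)
98997 - s(S + 14*c(-2, -3), 198) = 98997 - 1*724 = 98997 - 724 = 98273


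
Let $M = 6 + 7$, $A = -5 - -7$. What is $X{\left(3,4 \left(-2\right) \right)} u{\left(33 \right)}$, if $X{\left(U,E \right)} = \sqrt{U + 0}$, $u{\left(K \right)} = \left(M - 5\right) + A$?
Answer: $10 \sqrt{3} \approx 17.32$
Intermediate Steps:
$A = 2$ ($A = -5 + 7 = 2$)
$M = 13$
$u{\left(K \right)} = 10$ ($u{\left(K \right)} = \left(13 - 5\right) + 2 = 8 + 2 = 10$)
$X{\left(U,E \right)} = \sqrt{U}$
$X{\left(3,4 \left(-2\right) \right)} u{\left(33 \right)} = \sqrt{3} \cdot 10 = 10 \sqrt{3}$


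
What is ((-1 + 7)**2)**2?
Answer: 1296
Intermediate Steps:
((-1 + 7)**2)**2 = (6**2)**2 = 36**2 = 1296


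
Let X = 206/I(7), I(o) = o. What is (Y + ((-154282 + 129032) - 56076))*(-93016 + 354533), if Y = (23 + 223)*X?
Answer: -135624285302/7 ≈ -1.9375e+10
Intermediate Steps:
X = 206/7 ≈ 29.429
Y = 50676/7 (Y = (23 + 223)*(206/7) = 246*(206/7) = 50676/7 ≈ 7239.4)
(Y + ((-154282 + 129032) - 56076))*(-93016 + 354533) = (50676/7 + ((-154282 + 129032) - 56076))*(-93016 + 354533) = (50676/7 + (-25250 - 56076))*261517 = (50676/7 - 81326)*261517 = -518606/7*261517 = -135624285302/7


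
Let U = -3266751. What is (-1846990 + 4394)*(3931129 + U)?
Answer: -1224180245288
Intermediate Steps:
(-1846990 + 4394)*(3931129 + U) = (-1846990 + 4394)*(3931129 - 3266751) = -1842596*664378 = -1224180245288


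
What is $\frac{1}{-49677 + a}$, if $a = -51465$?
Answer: $- \frac{1}{101142} \approx -9.8871 \cdot 10^{-6}$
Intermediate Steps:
$\frac{1}{-49677 + a} = \frac{1}{-49677 - 51465} = \frac{1}{-101142} = - \frac{1}{101142}$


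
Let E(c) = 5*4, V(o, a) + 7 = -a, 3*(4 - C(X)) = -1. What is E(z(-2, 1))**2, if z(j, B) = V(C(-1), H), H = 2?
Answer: 400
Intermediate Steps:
C(X) = 13/3 (C(X) = 4 - 1/3*(-1) = 4 + 1/3 = 13/3)
V(o, a) = -7 - a
z(j, B) = -9 (z(j, B) = -7 - 1*2 = -7 - 2 = -9)
E(c) = 20
E(z(-2, 1))**2 = 20**2 = 400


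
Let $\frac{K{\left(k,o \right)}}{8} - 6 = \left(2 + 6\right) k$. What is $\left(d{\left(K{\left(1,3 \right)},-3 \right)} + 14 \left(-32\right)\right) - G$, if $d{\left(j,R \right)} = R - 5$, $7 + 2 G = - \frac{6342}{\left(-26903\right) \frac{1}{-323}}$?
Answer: $- \frac{22298749}{53806} \approx -414.43$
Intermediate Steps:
$K{\left(k,o \right)} = 48 + 64 k$ ($K{\left(k,o \right)} = 48 + 8 \left(2 + 6\right) k = 48 + 8 \cdot 8 k = 48 + 64 k$)
$G = - \frac{2236787}{53806}$ ($G = - \frac{7}{2} + \frac{\left(-6342\right) \frac{1}{\left(-26903\right) \frac{1}{-323}}}{2} = - \frac{7}{2} + \frac{\left(-6342\right) \frac{1}{\left(-26903\right) \left(- \frac{1}{323}\right)}}{2} = - \frac{7}{2} + \frac{\left(-6342\right) \frac{1}{\frac{26903}{323}}}{2} = - \frac{7}{2} + \frac{\left(-6342\right) \frac{323}{26903}}{2} = - \frac{7}{2} + \frac{1}{2} \left(- \frac{2048466}{26903}\right) = - \frac{7}{2} - \frac{1024233}{26903} = - \frac{2236787}{53806} \approx -41.571$)
$d{\left(j,R \right)} = -5 + R$ ($d{\left(j,R \right)} = R - 5 = -5 + R$)
$\left(d{\left(K{\left(1,3 \right)},-3 \right)} + 14 \left(-32\right)\right) - G = \left(\left(-5 - 3\right) + 14 \left(-32\right)\right) - - \frac{2236787}{53806} = \left(-8 - 448\right) + \frac{2236787}{53806} = -456 + \frac{2236787}{53806} = - \frac{22298749}{53806}$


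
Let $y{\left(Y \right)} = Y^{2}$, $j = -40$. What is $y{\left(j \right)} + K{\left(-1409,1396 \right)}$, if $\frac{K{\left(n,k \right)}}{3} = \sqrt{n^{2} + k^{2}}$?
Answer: $1600 + 3 \sqrt{3934097} \approx 7550.4$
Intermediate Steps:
$K{\left(n,k \right)} = 3 \sqrt{k^{2} + n^{2}}$ ($K{\left(n,k \right)} = 3 \sqrt{n^{2} + k^{2}} = 3 \sqrt{k^{2} + n^{2}}$)
$y{\left(j \right)} + K{\left(-1409,1396 \right)} = \left(-40\right)^{2} + 3 \sqrt{1396^{2} + \left(-1409\right)^{2}} = 1600 + 3 \sqrt{1948816 + 1985281} = 1600 + 3 \sqrt{3934097}$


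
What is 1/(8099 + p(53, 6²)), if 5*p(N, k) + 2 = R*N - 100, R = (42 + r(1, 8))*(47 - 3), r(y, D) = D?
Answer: 5/156993 ≈ 3.1849e-5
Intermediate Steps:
R = 2200 (R = (42 + 8)*(47 - 3) = 50*44 = 2200)
p(N, k) = -102/5 + 440*N (p(N, k) = -⅖ + (2200*N - 100)/5 = -⅖ + (-100 + 2200*N)/5 = -⅖ + (-20 + 440*N) = -102/5 + 440*N)
1/(8099 + p(53, 6²)) = 1/(8099 + (-102/5 + 440*53)) = 1/(8099 + (-102/5 + 23320)) = 1/(8099 + 116498/5) = 1/(156993/5) = 5/156993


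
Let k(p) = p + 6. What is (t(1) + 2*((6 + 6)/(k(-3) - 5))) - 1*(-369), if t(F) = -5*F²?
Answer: 352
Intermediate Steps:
k(p) = 6 + p
(t(1) + 2*((6 + 6)/(k(-3) - 5))) - 1*(-369) = (-5*1² + 2*((6 + 6)/((6 - 3) - 5))) - 1*(-369) = (-5*1 + 2*(12/(3 - 5))) + 369 = (-5 + 2*(12/(-2))) + 369 = (-5 + 2*(12*(-½))) + 369 = (-5 + 2*(-6)) + 369 = (-5 - 12) + 369 = -17 + 369 = 352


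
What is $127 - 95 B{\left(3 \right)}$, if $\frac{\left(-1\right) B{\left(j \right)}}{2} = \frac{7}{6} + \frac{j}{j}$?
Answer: $\frac{1616}{3} \approx 538.67$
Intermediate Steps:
$B{\left(j \right)} = - \frac{13}{3}$ ($B{\left(j \right)} = - 2 \left(\frac{7}{6} + \frac{j}{j}\right) = - 2 \left(7 \cdot \frac{1}{6} + 1\right) = - 2 \left(\frac{7}{6} + 1\right) = \left(-2\right) \frac{13}{6} = - \frac{13}{3}$)
$127 - 95 B{\left(3 \right)} = 127 - - \frac{1235}{3} = 127 + \frac{1235}{3} = \frac{1616}{3}$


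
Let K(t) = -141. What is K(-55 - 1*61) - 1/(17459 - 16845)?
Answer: -86575/614 ≈ -141.00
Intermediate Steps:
K(-55 - 1*61) - 1/(17459 - 16845) = -141 - 1/(17459 - 16845) = -141 - 1/614 = -86575/614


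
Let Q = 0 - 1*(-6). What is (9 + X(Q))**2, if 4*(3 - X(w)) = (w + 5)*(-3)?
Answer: 6561/16 ≈ 410.06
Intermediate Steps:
Q = 6 (Q = 0 + 6 = 6)
X(w) = 27/4 + 3*w/4 (X(w) = 3 - (w + 5)*(-3)/4 = 3 - (5 + w)*(-3)/4 = 3 - (-15 - 3*w)/4 = 3 + (15/4 + 3*w/4) = 27/4 + 3*w/4)
(9 + X(Q))**2 = (9 + (27/4 + (3/4)*6))**2 = (9 + (27/4 + 9/2))**2 = (9 + 45/4)**2 = (81/4)**2 = 6561/16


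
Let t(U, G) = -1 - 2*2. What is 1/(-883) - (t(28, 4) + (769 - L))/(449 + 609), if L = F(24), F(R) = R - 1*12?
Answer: -332537/467107 ≈ -0.71191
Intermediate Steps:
t(U, G) = -5 (t(U, G) = -1 - 4 = -5)
F(R) = -12 + R (F(R) = R - 12 = -12 + R)
L = 12 (L = -12 + 24 = 12)
1/(-883) - (t(28, 4) + (769 - L))/(449 + 609) = 1/(-883) - (-5 + (769 - 1*12))/(449 + 609) = -1/883 - (-5 + (769 - 12))/1058 = -1/883 - (-5 + 757)/1058 = -1/883 - 752/1058 = -1/883 - 1*376/529 = -1/883 - 376/529 = -332537/467107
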